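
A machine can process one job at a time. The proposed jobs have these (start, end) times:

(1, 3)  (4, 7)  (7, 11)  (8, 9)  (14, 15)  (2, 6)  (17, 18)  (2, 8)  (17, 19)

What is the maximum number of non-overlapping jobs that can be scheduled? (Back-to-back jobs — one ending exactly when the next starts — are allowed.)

Sorted by end: (1,3)  (2,6)  (4,7)  (2,8)  (8,9)  (7,11)  (14,15)  (17,18)  (17,19)
take (1,3); skip (2,6); take (4,7); take (8,9); skip (7,11); take (14,15); take (17,18).
Selected 5 jobs.

5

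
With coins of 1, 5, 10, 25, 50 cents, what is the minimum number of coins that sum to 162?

6

Use the largest denomination that fits, subtract, and repeat.
162 − 3×50→12 − 1×10→2 − 2×1→0
Total coins = 3 + 1 + 2 = 6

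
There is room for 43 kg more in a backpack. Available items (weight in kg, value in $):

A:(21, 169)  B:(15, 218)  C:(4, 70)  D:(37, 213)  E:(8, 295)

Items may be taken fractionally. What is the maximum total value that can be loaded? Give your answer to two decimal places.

Greedy by value/weight ratio, highest first.
Ratios (sorted): E 36.88, C 17.50, B 14.53, A 8.05, D 5.76
take E (8 @ 295); take C (4 @ 70); take B (15 @ 218); take 16/21 of A → 128.76. Capacity used 43/43.
Total value = 711.76

711.76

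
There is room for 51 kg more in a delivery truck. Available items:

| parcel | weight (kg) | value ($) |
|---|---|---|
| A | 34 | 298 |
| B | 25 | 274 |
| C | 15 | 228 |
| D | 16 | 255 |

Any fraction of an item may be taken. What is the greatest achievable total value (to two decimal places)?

702.20

Greedy by value/weight ratio, highest first.
Ratios (sorted): D 15.94, C 15.20, B 10.96, A 8.76
take D (16 @ 255); take C (15 @ 228); take 20/25 of B → 219.20. Capacity used 51/51.
Total value = 702.20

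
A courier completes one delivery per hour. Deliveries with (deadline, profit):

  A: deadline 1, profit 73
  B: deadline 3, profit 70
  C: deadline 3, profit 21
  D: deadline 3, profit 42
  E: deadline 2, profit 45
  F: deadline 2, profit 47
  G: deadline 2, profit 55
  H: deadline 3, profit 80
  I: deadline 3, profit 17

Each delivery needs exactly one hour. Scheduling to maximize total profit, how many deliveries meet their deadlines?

3

Sort by profit descending; place each in the latest free slot ≤ its deadline.
Profit order: H=80 A=73 B=70 G=55 F=47 E=45 D=42 C=21 I=17
Assign: H→slot 3, A→slot 1, B→slot 2, G skipped, F skipped, E skipped, D skipped, C skipped, I skipped.
Slots: [1:A] [2:B] [3:H]
3 of 9 scheduled.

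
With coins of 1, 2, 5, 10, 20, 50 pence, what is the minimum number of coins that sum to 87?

5

Use the largest denomination that fits, subtract, and repeat.
87 = 1×50 + 1×20 + 1×10 + 1×5 + 1×2
Total coins = 1 + 1 + 1 + 1 + 1 = 5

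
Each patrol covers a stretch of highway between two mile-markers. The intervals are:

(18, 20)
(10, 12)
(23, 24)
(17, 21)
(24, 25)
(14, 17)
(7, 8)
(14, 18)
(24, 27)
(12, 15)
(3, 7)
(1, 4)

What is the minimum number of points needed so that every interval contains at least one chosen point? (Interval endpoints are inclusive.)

6

Process intervals by earliest right end; each time one isn't hit yet, stab at its right endpoint.
By right end: [1,4]  [3,7]  [7,8]  [10,12]  [12,15]  [14,17]  [14,18]  [18,20]  [17,21]  [23,24]  [24,25]  [24,27]
[1,4] uncovered → point at 4; [7,8] uncovered → point at 8; [10,12] uncovered → point at 12; [14,17] uncovered → point at 17; [18,20] uncovered → point at 20; [23,24] uncovered → point at 24.
Points: 4, 8, 12, 17, 20, 24 (6 total).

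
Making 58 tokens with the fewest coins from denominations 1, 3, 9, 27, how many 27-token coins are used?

Greedy: take as many of the largest coin as possible, then repeat with the remainder.
58 = 2×27 + 1×3 + 1×1
Count of 27: 2

2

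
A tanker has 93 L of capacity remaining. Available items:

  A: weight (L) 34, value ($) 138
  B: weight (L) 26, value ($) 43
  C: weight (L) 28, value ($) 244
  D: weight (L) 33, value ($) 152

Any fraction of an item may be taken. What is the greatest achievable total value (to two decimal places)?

Ratios (sorted): C 8.71, D 4.61, A 4.06, B 1.65
take C (28 @ 244); take D (33 @ 152); take 32/34 of A → 129.88. Capacity used 93/93.
Total value = 525.88

525.88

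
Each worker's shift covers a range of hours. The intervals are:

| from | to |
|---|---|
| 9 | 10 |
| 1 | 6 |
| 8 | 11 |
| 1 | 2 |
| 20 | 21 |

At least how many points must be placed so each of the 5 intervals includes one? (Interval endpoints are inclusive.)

3

Sorted: [1,2] [1,6] [9,10] [8,11] [20,21]
{[1,2],[1,6]} hit by 2; {[9,10],[8,11]} hit by 10; {[20,21]} hit by 21.
Points: 2, 10, 21 (3 total).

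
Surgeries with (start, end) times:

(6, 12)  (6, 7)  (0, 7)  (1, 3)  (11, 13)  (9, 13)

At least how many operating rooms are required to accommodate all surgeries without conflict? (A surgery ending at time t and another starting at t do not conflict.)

3

Events (time:±→running): 0:+→1 1:+→2 3:-→1 6:+→2 6:+→3 … peak 3.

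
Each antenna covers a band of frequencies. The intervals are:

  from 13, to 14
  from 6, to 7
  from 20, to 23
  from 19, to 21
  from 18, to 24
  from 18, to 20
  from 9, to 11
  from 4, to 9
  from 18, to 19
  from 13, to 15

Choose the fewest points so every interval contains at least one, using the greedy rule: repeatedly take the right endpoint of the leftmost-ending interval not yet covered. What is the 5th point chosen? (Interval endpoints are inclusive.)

23

Sorted: [6,7] [4,9] [9,11] [13,14] [13,15] [18,19] [18,20] [19,21] [20,23] [18,24]
{[6,7],[4,9]} hit by 7; {[9,11]} hit by 11; {[13,14],[13,15]} hit by 14; {[18,19],[18,20],[19,21]} hit by 19; {[20,23],[18,24]} hit by 23.
Points: 7, 11, 14, 19, 23 (5 total).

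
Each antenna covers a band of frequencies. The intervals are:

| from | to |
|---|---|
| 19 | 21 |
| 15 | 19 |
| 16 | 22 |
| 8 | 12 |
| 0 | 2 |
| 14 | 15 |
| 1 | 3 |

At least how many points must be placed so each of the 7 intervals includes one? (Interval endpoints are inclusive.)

4

Sorted: [0,2] [1,3] [8,12] [14,15] [15,19] [19,21] [16,22]
{[0,2],[1,3]} hit by 2; {[8,12]} hit by 12; {[14,15],[15,19]} hit by 15; {[19,21],[16,22]} hit by 21.
Points: 2, 12, 15, 21 (4 total).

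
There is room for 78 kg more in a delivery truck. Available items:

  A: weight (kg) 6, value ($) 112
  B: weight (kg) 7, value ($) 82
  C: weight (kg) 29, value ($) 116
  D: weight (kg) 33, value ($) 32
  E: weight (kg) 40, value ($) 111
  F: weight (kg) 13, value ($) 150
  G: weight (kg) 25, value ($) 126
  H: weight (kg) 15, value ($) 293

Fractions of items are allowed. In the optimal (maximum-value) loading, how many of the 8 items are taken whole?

5

Sort by value per unit weight and fill in that order.
Ratios (sorted): H 19.53, A 18.67, B 11.71, F 11.54, G 5.04, C 4.00, E 2.77, D 0.97
take H (15 @ 293); take A (6 @ 112); take B (7 @ 82); take F (13 @ 150); take G (25 @ 126); take 12/29 of C → 48.00. Capacity used 78/78.
5 item(s) taken whole; one partial (take 12/29 of C).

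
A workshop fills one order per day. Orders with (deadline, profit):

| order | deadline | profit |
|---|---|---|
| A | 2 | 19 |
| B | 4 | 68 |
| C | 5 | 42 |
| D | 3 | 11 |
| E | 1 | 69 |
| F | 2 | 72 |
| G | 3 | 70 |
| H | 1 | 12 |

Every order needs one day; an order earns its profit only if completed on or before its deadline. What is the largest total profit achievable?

Take jobs in profit order; each goes to the latest open slot no later than its deadline.
Profit order: F=72 G=70 E=69 B=68 C=42 A=19 H=12 D=11
Assign: F→slot 2, G→slot 3, E→slot 1, B→slot 4, C→slot 5, A skipped, H skipped, D skipped.
Slots: [1:E] [2:F] [3:G] [4:B] [5:C]
Profit = 69 + 72 + 70 + 68 + 42 = 321

321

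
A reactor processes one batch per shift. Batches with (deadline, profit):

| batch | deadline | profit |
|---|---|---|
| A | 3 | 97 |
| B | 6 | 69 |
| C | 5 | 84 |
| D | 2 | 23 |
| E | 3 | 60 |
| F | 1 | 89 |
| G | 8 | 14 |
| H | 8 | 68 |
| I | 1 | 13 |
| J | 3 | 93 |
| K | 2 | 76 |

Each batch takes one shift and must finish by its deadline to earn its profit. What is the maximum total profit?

514

Profit order: A=97 J=93 F=89 C=84 K=76 B=69 H=68 E=60 D=23 G=14 I=13
Assign: A→slot 3, J→slot 2, F→slot 1, C→slot 5, K skipped, B→slot 6, H→slot 8, E skipped, D skipped, G→slot 7, I skipped.
Slots: [1:F] [2:J] [3:A] [5:C] [6:B] [7:G] [8:H]
Profit = 89 + 93 + 97 + 84 + 69 + 14 + 68 = 514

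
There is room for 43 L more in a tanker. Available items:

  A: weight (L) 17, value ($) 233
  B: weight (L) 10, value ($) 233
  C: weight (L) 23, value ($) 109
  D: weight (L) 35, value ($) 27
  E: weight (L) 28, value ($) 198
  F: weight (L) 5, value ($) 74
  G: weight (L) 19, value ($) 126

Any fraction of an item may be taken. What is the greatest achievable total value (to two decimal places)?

617.79

Ratios (sorted): B 23.30, F 14.80, A 13.71, E 7.07, G 6.63, C 4.74, D 0.77
take B (10 @ 233); take F (5 @ 74); take A (17 @ 233); take 11/28 of E → 77.79. Capacity used 43/43.
Total value = 617.79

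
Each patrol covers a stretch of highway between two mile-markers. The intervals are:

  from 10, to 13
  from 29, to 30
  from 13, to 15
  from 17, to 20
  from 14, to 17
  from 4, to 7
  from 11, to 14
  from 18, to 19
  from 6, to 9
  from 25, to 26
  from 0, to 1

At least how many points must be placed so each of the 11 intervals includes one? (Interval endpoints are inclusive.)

7

Sort by right endpoint; whenever an interval is uncovered, place a point at its right end.
By right end: [0,1]  [4,7]  [6,9]  [10,13]  [11,14]  [13,15]  [14,17]  [18,19]  [17,20]  [25,26]  [29,30]
[0,1] uncovered → point at 1; [4,7] uncovered → point at 7; [10,13] uncovered → point at 13; [14,17] uncovered → point at 17; [18,19] uncovered → point at 19; [25,26] uncovered → point at 26; [29,30] uncovered → point at 30.
Points: 1, 7, 13, 17, 19, 26, 30 (7 total).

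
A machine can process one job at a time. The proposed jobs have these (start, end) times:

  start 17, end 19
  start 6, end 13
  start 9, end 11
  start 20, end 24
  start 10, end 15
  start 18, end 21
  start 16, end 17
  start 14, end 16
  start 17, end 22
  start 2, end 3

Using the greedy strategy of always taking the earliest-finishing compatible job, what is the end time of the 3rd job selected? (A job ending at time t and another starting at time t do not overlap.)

16

By end time: (2,3), (9,11), (6,13), (10,15), (14,16), (16,17), (17,19), (18,21), (17,22), (20,24).
Pick (2,3); next start ≥ 3 → (9,11); next start ≥ 11 → (14,16); next start ≥ 16 → (16,17); next start ≥ 17 → (17,19); next start ≥ 19 → (20,24).
Selected: (2,3) (9,11) (14,16) (16,17) (17,19) (20,24)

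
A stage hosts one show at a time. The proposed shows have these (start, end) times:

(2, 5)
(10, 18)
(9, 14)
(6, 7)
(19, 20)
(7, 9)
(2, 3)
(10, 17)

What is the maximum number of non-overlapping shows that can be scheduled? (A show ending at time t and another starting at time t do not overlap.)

5

Sorted by end: (2,3)  (2,5)  (6,7)  (7,9)  (9,14)  (10,17)  (10,18)  (19,20)
take (2,3); skip (2,5); take (6,7); take (7,9); take (9,14); take (19,20).
Selected 5 shows.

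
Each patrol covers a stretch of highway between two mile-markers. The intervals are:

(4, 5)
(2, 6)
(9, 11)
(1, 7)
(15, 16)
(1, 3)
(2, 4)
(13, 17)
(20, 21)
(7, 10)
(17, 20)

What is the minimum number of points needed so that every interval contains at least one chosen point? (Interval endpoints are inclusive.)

Sort by right endpoint; whenever an interval is uncovered, place a point at its right end.
By right end: [1,3]  [2,4]  [4,5]  [2,6]  [1,7]  [7,10]  [9,11]  [15,16]  [13,17]  [17,20]  [20,21]
[1,3] uncovered → point at 3; [4,5] uncovered → point at 5; [7,10] uncovered → point at 10; [15,16] uncovered → point at 16; [17,20] uncovered → point at 20.
Points: 3, 5, 10, 16, 20 (5 total).

5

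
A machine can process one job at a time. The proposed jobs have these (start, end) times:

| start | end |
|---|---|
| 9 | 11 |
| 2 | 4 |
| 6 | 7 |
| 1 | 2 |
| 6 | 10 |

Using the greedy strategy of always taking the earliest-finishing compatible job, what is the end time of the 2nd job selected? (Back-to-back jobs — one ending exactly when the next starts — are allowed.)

4

Greedy by earliest finish: after sorting by end time, pick each interval compatible with the last pick.
Sorted by end: (1,2)  (2,4)  (6,7)  (6,10)  (9,11)
take (1,2); take (2,4); take (6,7); skip (6,10); take (9,11).
Selected: (1,2) (2,4) (6,7) (9,11)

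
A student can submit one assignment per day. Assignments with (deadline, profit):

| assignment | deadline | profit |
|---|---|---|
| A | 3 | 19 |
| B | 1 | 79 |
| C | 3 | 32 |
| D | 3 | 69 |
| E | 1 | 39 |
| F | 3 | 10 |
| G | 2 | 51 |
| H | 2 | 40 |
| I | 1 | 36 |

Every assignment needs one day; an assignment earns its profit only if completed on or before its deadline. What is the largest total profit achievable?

By profit: B(d1,79), D(d3,69), G(d2,51), H(d2,40), E(d1,39), I(d1,36), C(d3,32), A(d3,19), F(d3,10)
B→slot 1; D→slot 3; G→slot 2; H skipped; E skipped; I skipped; C skipped; A skipped; F skipped.
Profit = 79 + 51 + 69 = 199

199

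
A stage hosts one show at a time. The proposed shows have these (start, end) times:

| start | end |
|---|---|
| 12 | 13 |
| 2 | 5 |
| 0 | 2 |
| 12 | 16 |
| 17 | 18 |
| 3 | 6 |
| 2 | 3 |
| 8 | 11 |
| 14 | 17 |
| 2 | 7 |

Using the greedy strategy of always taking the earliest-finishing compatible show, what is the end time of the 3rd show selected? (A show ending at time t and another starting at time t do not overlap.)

Order by finish time; keep every interval that doesn't clash with the previous kept one.
Sorted by end: (0,2)  (2,3)  (2,5)  (3,6)  (2,7)  (8,11)  (12,13)  (12,16)  (14,17)  (17,18)
take (0,2); take (2,3); take (3,6); skip (2,7); take (8,11); take (12,13); take (14,17); take (17,18).
Selected: (0,2) (2,3) (3,6) (8,11) (12,13) (14,17) (17,18)

6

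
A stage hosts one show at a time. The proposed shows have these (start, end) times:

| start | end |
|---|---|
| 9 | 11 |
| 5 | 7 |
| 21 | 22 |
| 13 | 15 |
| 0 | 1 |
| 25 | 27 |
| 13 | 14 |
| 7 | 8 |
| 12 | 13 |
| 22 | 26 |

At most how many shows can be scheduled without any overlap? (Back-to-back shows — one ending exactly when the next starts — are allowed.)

Sorted by end: (0,1)  (5,7)  (7,8)  (9,11)  (12,13)  (13,14)  (13,15)  (21,22)  (22,26)  (25,27)
take (0,1); take (5,7); take (7,8); take (9,11); take (12,13); take (13,14); take (21,22); take (22,26); skip (25,27).
Selected 8 shows.

8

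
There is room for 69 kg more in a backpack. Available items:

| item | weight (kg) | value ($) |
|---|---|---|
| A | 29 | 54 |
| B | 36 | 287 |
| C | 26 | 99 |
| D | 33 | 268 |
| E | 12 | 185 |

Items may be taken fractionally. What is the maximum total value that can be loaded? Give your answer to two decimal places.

Order: E (185/12=15.42) > D (268/33=8.12) > B (287/36=7.97) > C (99/26=3.81) > A (54/29=1.86)
Fill: take E (12 @ 185) → take D (33 @ 268) → take 24/36 of B → 191.33; 69/69 used.
Total value = 644.33

644.33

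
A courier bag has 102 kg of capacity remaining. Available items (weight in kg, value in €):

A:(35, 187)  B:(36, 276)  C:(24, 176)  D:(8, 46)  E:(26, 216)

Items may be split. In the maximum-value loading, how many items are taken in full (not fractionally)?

4

Order: E (216/26=8.31) > B (276/36=7.67) > C (176/24=7.33) > D (46/8=5.75) > A (187/35=5.34)
Fill: take E (26 @ 216) → take B (36 @ 276) → take C (24 @ 176) → take D (8 @ 46) → take 8/35 of A → 42.74; 102/102 used.
4 item(s) taken whole; one partial (take 8/35 of A).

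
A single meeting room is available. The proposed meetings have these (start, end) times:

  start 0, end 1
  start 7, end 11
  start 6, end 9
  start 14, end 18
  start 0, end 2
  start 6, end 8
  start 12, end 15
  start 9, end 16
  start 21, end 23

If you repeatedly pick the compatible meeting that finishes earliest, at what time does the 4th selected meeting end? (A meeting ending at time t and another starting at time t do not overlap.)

23

Order by finish time; keep every interval that doesn't clash with the previous kept one.
Sorted by end: (0,1)  (0,2)  (6,8)  (6,9)  (7,11)  (12,15)  (9,16)  (14,18)  (21,23)
take (0,1); take (6,8); take (12,15); take (21,23).
Selected: (0,1) (6,8) (12,15) (21,23)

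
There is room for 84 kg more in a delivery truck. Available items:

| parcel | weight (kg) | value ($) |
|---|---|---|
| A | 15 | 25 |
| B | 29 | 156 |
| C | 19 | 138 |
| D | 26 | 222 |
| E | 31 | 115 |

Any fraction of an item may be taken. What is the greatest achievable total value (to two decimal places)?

Greedy by value/weight ratio, highest first.
Ratios (sorted): D 8.54, C 7.26, B 5.38, E 3.71, A 1.67
take D (26 @ 222); take C (19 @ 138); take B (29 @ 156); take 10/31 of E → 37.10. Capacity used 84/84.
Total value = 553.10

553.10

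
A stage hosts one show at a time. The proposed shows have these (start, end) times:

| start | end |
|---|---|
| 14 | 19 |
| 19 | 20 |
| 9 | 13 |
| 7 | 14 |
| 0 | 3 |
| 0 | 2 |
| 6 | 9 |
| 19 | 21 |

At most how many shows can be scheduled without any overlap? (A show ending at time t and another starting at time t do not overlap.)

Order by finish time; keep every interval that doesn't clash with the previous kept one.
Sorted by end: (0,2)  (0,3)  (6,9)  (9,13)  (7,14)  (14,19)  (19,20)  (19,21)
take (0,2); skip (0,3); take (6,9); take (9,13); take (14,19); take (19,20).
Selected 5 shows.

5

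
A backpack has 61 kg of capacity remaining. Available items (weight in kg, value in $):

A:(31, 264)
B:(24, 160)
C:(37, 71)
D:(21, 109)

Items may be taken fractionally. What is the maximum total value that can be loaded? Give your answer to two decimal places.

Sort by value per unit weight and fill in that order.
Ratios (sorted): A 8.52, B 6.67, D 5.19, C 1.92
take A (31 @ 264); take B (24 @ 160); take 6/21 of D → 31.14. Capacity used 61/61.
Total value = 455.14

455.14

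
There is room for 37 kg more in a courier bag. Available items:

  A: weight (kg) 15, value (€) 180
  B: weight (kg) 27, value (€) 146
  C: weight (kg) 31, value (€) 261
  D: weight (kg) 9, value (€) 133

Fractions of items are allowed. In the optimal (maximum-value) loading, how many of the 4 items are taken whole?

2

Greedy by value/weight ratio, highest first.
Order: D (133/9=14.78) > A (180/15=12.00) > C (261/31=8.42) > B (146/27=5.41)
Fill: take D (9 @ 133) → take A (15 @ 180) → take 13/31 of C → 109.45; 37/37 used.
2 item(s) taken whole; one partial (take 13/31 of C).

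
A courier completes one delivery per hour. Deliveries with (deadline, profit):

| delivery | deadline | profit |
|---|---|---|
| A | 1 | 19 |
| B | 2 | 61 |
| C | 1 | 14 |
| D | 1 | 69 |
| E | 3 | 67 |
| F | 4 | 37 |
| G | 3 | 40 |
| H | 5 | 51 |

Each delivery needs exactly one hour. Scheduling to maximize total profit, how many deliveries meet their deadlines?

Take jobs in profit order; each goes to the latest open slot no later than its deadline.
Profit order: D=69 E=67 B=61 H=51 G=40 F=37 A=19 C=14
Assign: D→slot 1, E→slot 3, B→slot 2, H→slot 5, G skipped, F→slot 4, A skipped, C skipped.
Slots: [1:D] [2:B] [3:E] [4:F] [5:H]
5 of 8 scheduled.

5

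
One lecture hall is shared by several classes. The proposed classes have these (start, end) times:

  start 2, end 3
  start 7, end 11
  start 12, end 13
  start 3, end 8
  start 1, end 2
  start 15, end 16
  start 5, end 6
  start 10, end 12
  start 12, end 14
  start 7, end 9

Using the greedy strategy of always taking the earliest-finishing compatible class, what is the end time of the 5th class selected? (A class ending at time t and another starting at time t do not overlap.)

Sort by end time and greedily take each interval whose start is ≥ the last chosen end.
By end time: (1,2), (2,3), (5,6), (3,8), (7,9), (7,11), (10,12), (12,13), (12,14), (15,16).
Pick (1,2); next start ≥ 2 → (2,3); next start ≥ 3 → (5,6); next start ≥ 6 → (7,9); next start ≥ 9 → (10,12); next start ≥ 12 → (12,13); next start ≥ 13 → (15,16).
Selected: (1,2) (2,3) (5,6) (7,9) (10,12) (12,13) (15,16)

12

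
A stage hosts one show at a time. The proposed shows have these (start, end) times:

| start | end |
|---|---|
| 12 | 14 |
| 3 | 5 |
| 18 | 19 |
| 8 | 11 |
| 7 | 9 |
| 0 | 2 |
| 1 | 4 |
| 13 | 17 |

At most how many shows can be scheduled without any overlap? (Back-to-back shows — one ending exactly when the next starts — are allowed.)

By end time: (0,2), (1,4), (3,5), (7,9), (8,11), (12,14), (13,17), (18,19).
Pick (0,2); next start ≥ 2 → (3,5); next start ≥ 5 → (7,9); next start ≥ 9 → (12,14); next start ≥ 14 → (18,19).
Selected 5 shows.

5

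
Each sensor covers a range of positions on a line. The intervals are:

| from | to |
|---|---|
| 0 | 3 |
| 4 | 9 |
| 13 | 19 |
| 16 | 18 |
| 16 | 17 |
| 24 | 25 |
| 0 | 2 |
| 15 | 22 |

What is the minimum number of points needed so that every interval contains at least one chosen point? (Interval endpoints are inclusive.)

4

Sort by right endpoint; whenever an interval is uncovered, place a point at its right end.
Sorted: [0,2] [0,3] [4,9] [16,17] [16,18] [13,19] [15,22] [24,25]
{[0,2],[0,3]} hit by 2; {[4,9]} hit by 9; {[16,17],[16,18],[13,19],[15,22]} hit by 17; {[24,25]} hit by 25.
Points: 2, 9, 17, 25 (4 total).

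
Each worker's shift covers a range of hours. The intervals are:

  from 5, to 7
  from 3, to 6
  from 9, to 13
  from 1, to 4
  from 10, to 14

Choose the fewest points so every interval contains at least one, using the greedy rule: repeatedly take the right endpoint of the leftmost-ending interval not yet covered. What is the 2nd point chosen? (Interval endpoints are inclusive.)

Sorted: [1,4] [3,6] [5,7] [9,13] [10,14]
{[1,4],[3,6]} hit by 4; {[5,7]} hit by 7; {[9,13],[10,14]} hit by 13.
Points: 4, 7, 13 (3 total).

7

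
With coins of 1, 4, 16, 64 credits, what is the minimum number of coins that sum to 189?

9

189 − 2×64→61 − 3×16→13 − 3×4→1 − 1×1→0
Total coins = 2 + 3 + 3 + 1 = 9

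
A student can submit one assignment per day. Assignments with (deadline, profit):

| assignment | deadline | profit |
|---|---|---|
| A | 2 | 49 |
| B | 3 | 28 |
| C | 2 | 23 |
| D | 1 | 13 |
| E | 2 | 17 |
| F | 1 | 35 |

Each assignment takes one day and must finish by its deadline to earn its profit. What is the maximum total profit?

Sort by profit descending; place each in the latest free slot ≤ its deadline.
By profit: A(d2,49), F(d1,35), B(d3,28), C(d2,23), E(d2,17), D(d1,13)
A→slot 2; F→slot 1; B→slot 3; C skipped; E skipped; D skipped.
Profit = 35 + 49 + 28 = 112

112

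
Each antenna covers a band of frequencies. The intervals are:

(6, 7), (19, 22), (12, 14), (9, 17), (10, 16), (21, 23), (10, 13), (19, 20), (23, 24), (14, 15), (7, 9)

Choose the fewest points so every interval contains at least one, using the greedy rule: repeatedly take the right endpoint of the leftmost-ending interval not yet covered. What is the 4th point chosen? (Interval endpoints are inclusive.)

20

By right end: [6,7]  [7,9]  [10,13]  [12,14]  [14,15]  [10,16]  [9,17]  [19,20]  [19,22]  [21,23]  [23,24]
[6,7] uncovered → point at 7; [10,13] uncovered → point at 13; [14,15] uncovered → point at 15; [19,20] uncovered → point at 20; [21,23] uncovered → point at 23.
Points: 7, 13, 15, 20, 23 (5 total).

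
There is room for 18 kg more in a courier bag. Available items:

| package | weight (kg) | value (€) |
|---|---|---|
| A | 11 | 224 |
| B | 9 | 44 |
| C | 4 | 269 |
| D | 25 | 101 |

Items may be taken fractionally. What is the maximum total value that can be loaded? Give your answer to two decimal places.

Greedy by value/weight ratio, highest first.
Ratios (sorted): C 67.25, A 20.36, B 4.89, D 4.04
take C (4 @ 269); take A (11 @ 224); take 3/9 of B → 14.67. Capacity used 18/18.
Total value = 507.67

507.67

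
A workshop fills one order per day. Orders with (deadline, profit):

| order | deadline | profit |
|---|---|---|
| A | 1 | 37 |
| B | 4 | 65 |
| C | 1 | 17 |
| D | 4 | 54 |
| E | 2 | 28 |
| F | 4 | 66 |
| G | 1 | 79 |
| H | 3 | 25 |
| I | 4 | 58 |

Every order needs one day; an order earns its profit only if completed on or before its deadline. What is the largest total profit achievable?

268

Take jobs in profit order; each goes to the latest open slot no later than its deadline.
By profit: G(d1,79), F(d4,66), B(d4,65), I(d4,58), D(d4,54), A(d1,37), E(d2,28), H(d3,25), C(d1,17)
G→slot 1; F→slot 4; B→slot 3; I→slot 2; D skipped; A skipped; E skipped; H skipped; C skipped.
Profit = 79 + 58 + 65 + 66 = 268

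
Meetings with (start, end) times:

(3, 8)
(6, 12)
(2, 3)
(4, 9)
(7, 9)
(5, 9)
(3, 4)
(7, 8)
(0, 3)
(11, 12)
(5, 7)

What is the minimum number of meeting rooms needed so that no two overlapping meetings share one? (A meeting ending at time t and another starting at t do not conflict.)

Events (time:±→running): 0:+→1 2:+→2 3:-→1 3:-→0 3:+→1 3:+→2 4:-→1 4:+→2 5:+→3 5:+→4 6:+→5 7:-→4 7:+→5 7:+→6 … peak 6.

6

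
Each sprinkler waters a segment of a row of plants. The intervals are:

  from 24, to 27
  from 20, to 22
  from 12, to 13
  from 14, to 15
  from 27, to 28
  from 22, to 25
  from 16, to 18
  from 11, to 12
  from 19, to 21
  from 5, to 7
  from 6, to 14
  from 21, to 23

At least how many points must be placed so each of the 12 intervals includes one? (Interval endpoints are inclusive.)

7

Sort by right endpoint; whenever an interval is uncovered, place a point at its right end.
By right end: [5,7]  [11,12]  [12,13]  [6,14]  [14,15]  [16,18]  [19,21]  [20,22]  [21,23]  [22,25]  [24,27]  [27,28]
[5,7] uncovered → point at 7; [11,12] uncovered → point at 12; [14,15] uncovered → point at 15; [16,18] uncovered → point at 18; [19,21] uncovered → point at 21; [22,25] uncovered → point at 25; [27,28] uncovered → point at 28.
Points: 7, 12, 15, 18, 21, 25, 28 (7 total).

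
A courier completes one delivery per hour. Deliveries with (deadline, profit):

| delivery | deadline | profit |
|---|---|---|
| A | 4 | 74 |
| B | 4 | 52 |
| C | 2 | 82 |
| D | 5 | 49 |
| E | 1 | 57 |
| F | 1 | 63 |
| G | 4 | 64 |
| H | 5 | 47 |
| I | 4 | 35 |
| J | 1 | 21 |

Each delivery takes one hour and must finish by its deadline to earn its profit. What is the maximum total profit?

332

Take jobs in profit order; each goes to the latest open slot no later than its deadline.
By profit: C(d2,82), A(d4,74), G(d4,64), F(d1,63), E(d1,57), B(d4,52), D(d5,49), H(d5,47), I(d4,35), J(d1,21)
C→slot 2; A→slot 4; G→slot 3; F→slot 1; E skipped; B skipped; D→slot 5; H skipped; I skipped; J skipped.
Profit = 63 + 82 + 64 + 74 + 49 = 332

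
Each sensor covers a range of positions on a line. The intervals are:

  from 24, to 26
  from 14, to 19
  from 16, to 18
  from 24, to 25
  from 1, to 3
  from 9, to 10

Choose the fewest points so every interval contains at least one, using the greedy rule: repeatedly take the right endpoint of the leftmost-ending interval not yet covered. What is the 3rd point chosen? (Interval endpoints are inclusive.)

18

Process intervals by earliest right end; each time one isn't hit yet, stab at its right endpoint.
By right end: [1,3]  [9,10]  [16,18]  [14,19]  [24,25]  [24,26]
[1,3] uncovered → point at 3; [9,10] uncovered → point at 10; [16,18] uncovered → point at 18; [24,25] uncovered → point at 25.
Points: 3, 10, 18, 25 (4 total).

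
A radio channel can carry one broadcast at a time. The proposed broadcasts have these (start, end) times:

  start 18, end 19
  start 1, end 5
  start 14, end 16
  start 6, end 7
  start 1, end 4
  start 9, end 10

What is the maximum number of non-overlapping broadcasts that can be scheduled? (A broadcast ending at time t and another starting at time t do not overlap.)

Sort by end time and greedily take each interval whose start is ≥ the last chosen end.
Sorted by end: (1,4)  (1,5)  (6,7)  (9,10)  (14,16)  (18,19)
take (1,4); take (6,7); take (9,10); take (14,16); take (18,19).
Selected 5 broadcasts.

5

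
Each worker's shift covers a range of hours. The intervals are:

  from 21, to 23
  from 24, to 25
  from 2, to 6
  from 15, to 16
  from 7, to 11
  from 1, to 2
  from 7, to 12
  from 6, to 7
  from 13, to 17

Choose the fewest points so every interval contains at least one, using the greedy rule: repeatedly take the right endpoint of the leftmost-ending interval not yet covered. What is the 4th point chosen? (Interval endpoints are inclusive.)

Process intervals by earliest right end; each time one isn't hit yet, stab at its right endpoint.
By right end: [1,2]  [2,6]  [6,7]  [7,11]  [7,12]  [15,16]  [13,17]  [21,23]  [24,25]
[1,2] uncovered → point at 2; [6,7] uncovered → point at 7; [15,16] uncovered → point at 16; [21,23] uncovered → point at 23; [24,25] uncovered → point at 25.
Points: 2, 7, 16, 23, 25 (5 total).

23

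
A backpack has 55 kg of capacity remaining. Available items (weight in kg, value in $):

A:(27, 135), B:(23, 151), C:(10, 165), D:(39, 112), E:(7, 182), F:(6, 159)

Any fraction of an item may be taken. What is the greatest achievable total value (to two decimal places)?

702.00

Ratios (sorted): F 26.50, E 26.00, C 16.50, B 6.57, A 5.00, D 2.87
take F (6 @ 159); take E (7 @ 182); take C (10 @ 165); take B (23 @ 151); take 9/27 of A → 45.00. Capacity used 55/55.
Total value = 702.00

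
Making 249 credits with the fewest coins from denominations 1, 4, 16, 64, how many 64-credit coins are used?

249 = 3×64 + 3×16 + 2×4 + 1×1
Count of 64: 3

3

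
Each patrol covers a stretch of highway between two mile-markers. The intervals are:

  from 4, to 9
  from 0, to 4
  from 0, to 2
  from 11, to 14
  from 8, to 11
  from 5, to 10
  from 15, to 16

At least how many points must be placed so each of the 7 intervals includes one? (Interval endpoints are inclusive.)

4

Process intervals by earliest right end; each time one isn't hit yet, stab at its right endpoint.
Sorted: [0,2] [0,4] [4,9] [5,10] [8,11] [11,14] [15,16]
{[0,2],[0,4]} hit by 2; {[4,9],[5,10],[8,11]} hit by 9; {[11,14]} hit by 14; {[15,16]} hit by 16.
Points: 2, 9, 14, 16 (4 total).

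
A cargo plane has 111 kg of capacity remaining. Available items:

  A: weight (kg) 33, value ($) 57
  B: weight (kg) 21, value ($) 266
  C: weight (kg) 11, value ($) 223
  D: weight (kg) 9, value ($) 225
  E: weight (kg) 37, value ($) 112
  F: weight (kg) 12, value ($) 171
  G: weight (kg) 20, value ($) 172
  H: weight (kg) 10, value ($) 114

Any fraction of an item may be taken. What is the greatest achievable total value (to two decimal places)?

Sort by value per unit weight and fill in that order.
Order: D (225/9=25.00) > C (223/11=20.27) > F (171/12=14.25) > B (266/21=12.67) > H (114/10=11.40) > G (172/20=8.60) > E (112/37=3.03) > A (57/33=1.73)
Fill: take D (9 @ 225) → take C (11 @ 223) → take F (12 @ 171) → take B (21 @ 266) → take H (10 @ 114) → take G (20 @ 172) → take 28/37 of E → 84.76; 111/111 used.
Total value = 1255.76

1255.76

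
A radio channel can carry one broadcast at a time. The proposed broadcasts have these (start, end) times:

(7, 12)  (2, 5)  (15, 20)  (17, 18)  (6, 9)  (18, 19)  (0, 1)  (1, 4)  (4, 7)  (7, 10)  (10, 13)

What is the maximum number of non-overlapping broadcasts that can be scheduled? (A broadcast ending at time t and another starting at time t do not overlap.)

Greedy by earliest finish: after sorting by end time, pick each interval compatible with the last pick.
Sorted by end: (0,1)  (1,4)  (2,5)  (4,7)  (6,9)  (7,10)  (7,12)  (10,13)  (17,18)  (18,19)  (15,20)
take (0,1); take (1,4); skip (2,5); take (4,7); skip (6,9); take (7,10); skip (7,12); take (10,13); take (17,18); take (18,19); skip (15,20).
Selected 7 broadcasts.

7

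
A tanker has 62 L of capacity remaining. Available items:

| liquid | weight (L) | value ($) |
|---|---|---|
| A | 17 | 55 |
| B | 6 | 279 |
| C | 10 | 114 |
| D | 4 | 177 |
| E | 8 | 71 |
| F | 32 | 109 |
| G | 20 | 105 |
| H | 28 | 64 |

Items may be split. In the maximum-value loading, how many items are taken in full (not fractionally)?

5

Greedy by value/weight ratio, highest first.
Order: B (279/6=46.50) > D (177/4=44.25) > C (114/10=11.40) > E (71/8=8.88) > G (105/20=5.25) > F (109/32=3.41) > A (55/17=3.24) > H (64/28=2.29)
Fill: take B (6 @ 279) → take D (4 @ 177) → take C (10 @ 114) → take E (8 @ 71) → take G (20 @ 105) → take 14/32 of F → 47.69; 62/62 used.
5 item(s) taken whole; one partial (take 14/32 of F).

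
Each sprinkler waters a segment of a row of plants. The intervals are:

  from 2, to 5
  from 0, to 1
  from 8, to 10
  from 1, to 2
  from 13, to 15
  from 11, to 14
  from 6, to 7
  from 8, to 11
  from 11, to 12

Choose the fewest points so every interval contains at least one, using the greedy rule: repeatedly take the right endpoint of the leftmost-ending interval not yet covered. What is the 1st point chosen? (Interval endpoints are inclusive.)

Sort by right endpoint; whenever an interval is uncovered, place a point at its right end.
Sorted: [0,1] [1,2] [2,5] [6,7] [8,10] [8,11] [11,12] [11,14] [13,15]
{[0,1],[1,2]} hit by 1; {[2,5]} hit by 5; {[6,7]} hit by 7; {[8,10],[8,11]} hit by 10; {[11,12],[11,14]} hit by 12; {[13,15]} hit by 15.
Points: 1, 5, 7, 10, 12, 15 (6 total).

1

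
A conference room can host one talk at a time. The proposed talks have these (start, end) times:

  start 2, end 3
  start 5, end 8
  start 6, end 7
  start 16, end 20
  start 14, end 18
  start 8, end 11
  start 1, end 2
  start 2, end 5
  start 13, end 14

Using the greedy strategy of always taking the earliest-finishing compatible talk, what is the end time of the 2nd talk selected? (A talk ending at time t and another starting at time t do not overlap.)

Order by finish time; keep every interval that doesn't clash with the previous kept one.
Sorted by end: (1,2)  (2,3)  (2,5)  (6,7)  (5,8)  (8,11)  (13,14)  (14,18)  (16,20)
take (1,2); take (2,3); skip (2,5); take (6,7); skip (5,8); take (8,11); take (13,14); take (14,18); skip (16,20).
Selected: (1,2) (2,3) (6,7) (8,11) (13,14) (14,18)

3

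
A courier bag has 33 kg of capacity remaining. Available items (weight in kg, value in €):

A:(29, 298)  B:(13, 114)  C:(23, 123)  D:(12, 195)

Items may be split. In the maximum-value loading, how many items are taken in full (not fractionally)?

Order: D (195/12=16.25) > A (298/29=10.28) > B (114/13=8.77) > C (123/23=5.35)
Fill: take D (12 @ 195) → take 21/29 of A → 215.79; 33/33 used.
1 item(s) taken whole; one partial (take 21/29 of A).

1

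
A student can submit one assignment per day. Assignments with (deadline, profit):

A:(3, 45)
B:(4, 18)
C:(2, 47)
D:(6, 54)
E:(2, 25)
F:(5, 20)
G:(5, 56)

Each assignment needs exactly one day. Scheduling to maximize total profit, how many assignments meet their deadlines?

Profit order: G=56 D=54 C=47 A=45 E=25 F=20 B=18
Assign: G→slot 5, D→slot 6, C→slot 2, A→slot 3, E→slot 1, F→slot 4, B skipped.
Slots: [1:E] [2:C] [3:A] [4:F] [5:G] [6:D]
6 of 7 scheduled.

6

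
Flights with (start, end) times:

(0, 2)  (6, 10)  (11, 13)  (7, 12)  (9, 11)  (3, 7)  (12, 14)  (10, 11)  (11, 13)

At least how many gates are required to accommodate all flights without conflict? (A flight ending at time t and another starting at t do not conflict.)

3

The answer is the maximum number of intervals overlapping at any instant.
starts: [0, 3, 6, 7, 9, 10, 11, 11, 12]
ends:   [2, 7, 10, 11, 11, 12, 13, 13, 14]
s0→1 e2→0 s3→1 s6→2 e7→1 s7→2 s9→3  — peak 3.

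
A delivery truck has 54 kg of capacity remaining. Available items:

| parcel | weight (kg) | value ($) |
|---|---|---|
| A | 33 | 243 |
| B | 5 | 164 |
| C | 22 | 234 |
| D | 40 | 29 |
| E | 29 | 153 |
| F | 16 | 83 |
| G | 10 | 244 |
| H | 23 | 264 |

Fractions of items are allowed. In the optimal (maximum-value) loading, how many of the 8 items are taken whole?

Greedy by value/weight ratio, highest first.
Ratios (sorted): B 32.80, G 24.40, H 11.48, C 10.64, A 7.36, E 5.28, F 5.19, D 0.72
take B (5 @ 164); take G (10 @ 244); take H (23 @ 264); take 16/22 of C → 170.18. Capacity used 54/54.
3 item(s) taken whole; one partial (take 16/22 of C).

3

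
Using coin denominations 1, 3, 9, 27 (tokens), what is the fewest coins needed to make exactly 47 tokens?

5

Greedy: take as many of the largest coin as possible, then repeat with the remainder.
47 − 1×27→20 − 2×9→2 − 2×1→0
Total coins = 1 + 2 + 2 = 5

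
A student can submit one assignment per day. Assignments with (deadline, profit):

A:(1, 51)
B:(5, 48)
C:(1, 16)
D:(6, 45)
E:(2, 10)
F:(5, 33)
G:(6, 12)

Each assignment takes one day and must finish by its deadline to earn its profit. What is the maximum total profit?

Take jobs in profit order; each goes to the latest open slot no later than its deadline.
By profit: A(d1,51), B(d5,48), D(d6,45), F(d5,33), C(d1,16), G(d6,12), E(d2,10)
A→slot 1; B→slot 5; D→slot 6; F→slot 4; C skipped; G→slot 3; E→slot 2.
Profit = 51 + 10 + 12 + 33 + 48 + 45 = 199

199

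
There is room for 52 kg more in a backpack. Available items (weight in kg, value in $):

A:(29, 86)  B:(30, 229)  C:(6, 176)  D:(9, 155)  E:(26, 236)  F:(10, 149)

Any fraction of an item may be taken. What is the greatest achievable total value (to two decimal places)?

Sort by value per unit weight and fill in that order.
Order: C (176/6=29.33) > D (155/9=17.22) > F (149/10=14.90) > E (236/26=9.08) > B (229/30=7.63) > A (86/29=2.97)
Fill: take C (6 @ 176) → take D (9 @ 155) → take F (10 @ 149) → take E (26 @ 236) → take 1/30 of B → 7.63; 52/52 used.
Total value = 723.63

723.63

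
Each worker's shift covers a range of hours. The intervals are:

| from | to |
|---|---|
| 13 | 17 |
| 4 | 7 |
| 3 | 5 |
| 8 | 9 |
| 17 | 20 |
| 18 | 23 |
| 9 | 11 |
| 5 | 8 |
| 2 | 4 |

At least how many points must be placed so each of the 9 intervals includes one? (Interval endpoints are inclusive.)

Sort by right endpoint; whenever an interval is uncovered, place a point at its right end.
Sorted: [2,4] [3,5] [4,7] [5,8] [8,9] [9,11] [13,17] [17,20] [18,23]
{[2,4],[3,5],[4,7]} hit by 4; {[5,8],[8,9]} hit by 8; {[9,11]} hit by 11; {[13,17],[17,20]} hit by 17; {[18,23]} hit by 23.
Points: 4, 8, 11, 17, 23 (5 total).

5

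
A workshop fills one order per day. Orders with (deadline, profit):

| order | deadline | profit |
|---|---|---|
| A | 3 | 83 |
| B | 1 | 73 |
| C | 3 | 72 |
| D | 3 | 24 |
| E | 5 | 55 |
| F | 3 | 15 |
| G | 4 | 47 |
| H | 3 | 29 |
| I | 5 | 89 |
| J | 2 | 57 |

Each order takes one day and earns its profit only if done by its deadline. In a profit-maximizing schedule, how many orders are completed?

By profit: I(d5,89), A(d3,83), B(d1,73), C(d3,72), J(d2,57), E(d5,55), G(d4,47), H(d3,29), D(d3,24), F(d3,15)
I→slot 5; A→slot 3; B→slot 1; C→slot 2; J skipped; E→slot 4; G skipped; H skipped; D skipped; F skipped.
5 of 10 scheduled.

5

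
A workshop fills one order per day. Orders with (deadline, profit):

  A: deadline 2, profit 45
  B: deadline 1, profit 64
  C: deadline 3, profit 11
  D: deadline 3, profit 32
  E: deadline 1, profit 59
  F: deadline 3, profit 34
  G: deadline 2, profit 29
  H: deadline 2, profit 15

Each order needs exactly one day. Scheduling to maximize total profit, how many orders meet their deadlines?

Profit order: B=64 E=59 A=45 F=34 D=32 G=29 H=15 C=11
Assign: B→slot 1, E skipped, A→slot 2, F→slot 3, D skipped, G skipped, H skipped, C skipped.
Slots: [1:B] [2:A] [3:F]
3 of 8 scheduled.

3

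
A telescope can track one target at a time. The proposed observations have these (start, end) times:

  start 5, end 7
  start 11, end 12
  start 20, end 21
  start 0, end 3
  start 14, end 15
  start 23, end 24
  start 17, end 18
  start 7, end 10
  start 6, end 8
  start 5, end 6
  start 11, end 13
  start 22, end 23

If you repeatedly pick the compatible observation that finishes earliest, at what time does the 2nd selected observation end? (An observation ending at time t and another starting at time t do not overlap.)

Greedy by earliest finish: after sorting by end time, pick each interval compatible with the last pick.
Sorted by end: (0,3)  (5,6)  (5,7)  (6,8)  (7,10)  (11,12)  (11,13)  (14,15)  (17,18)  (20,21)  (22,23)  (23,24)
take (0,3); take (5,6); skip (5,7); take (6,8); skip (7,10); take (11,12); take (14,15); take (17,18); take (20,21); take (22,23); take (23,24).
Selected: (0,3) (5,6) (6,8) (11,12) (14,15) (17,18) (20,21) (22,23) (23,24)

6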